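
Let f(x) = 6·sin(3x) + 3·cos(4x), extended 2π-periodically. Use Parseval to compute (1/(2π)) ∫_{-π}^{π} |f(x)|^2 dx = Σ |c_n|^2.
Σ |c_n|^2 = 45/2

Expand |f|^2 and use orthogonality of {sin(nx), cos(mx)} on [-π, π]:
  ∫_{-π}^{π} sin(nx)^2 dx = π, ∫ cos(mx)^2 dx = π, and cross terms integrate to 0.
So ∫_{-π}^{π} f(x)^2 dx = 6^2 · π + 3^2 · π = (36 + 9)π.
Divide by 2π: (36 + 9)/2 = 45/2.
By Parseval, this equals Σ |c_n|^2.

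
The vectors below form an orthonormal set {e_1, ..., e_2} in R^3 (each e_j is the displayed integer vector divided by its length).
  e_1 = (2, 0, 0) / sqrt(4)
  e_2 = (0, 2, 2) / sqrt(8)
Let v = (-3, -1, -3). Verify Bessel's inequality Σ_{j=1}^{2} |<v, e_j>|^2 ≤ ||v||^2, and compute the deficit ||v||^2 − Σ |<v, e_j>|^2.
Σ |<v, e_j>|^2 = 17; ||v||^2 = 19; deficit = 2

Write each e_j = u_j / sqrt(<u_j, u_j>) where u_j is the displayed integer vector. Then <v, e_j> = <v, u_j> / sqrt(<u_j, u_j>), so |<v, e_j>|^2 = <v, u_j>^2 / <u_j, u_j>.
Coefficients: <v, e_1> = -6/sqrt(4), <v, e_2> = -8/sqrt(8).
Square and sum: Σ |<v, e_j>|^2 = 17.
Compute ||v||^2 = v·v = 19.
Deficit = 19 − 17 = 2 ≥ 0, confirming Bessel's inequality. (The deficit equals ||v − Σ <v,e_j> e_j||^2, the squared distance from v to span{e_j}.)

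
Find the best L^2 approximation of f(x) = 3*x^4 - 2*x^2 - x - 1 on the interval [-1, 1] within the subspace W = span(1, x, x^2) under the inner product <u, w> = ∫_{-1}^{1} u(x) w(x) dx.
g(x) = 4*x^2/7 - x - 44/35

The best approximation g ∈ W is the orthogonal projection of f onto W. Writing g = a_0 + a_1 x + a_2 x^2, the coefficients solve the normal equations G · a = b where
  G_{ij} = <φ_i, φ_j> and b_i = <f, φ_i>, with φ_0 = 1, φ_1 = x, φ_2 = x^2.
G =
  [2, 0, 2/3]
  [0, 2/3, 0]
  [2/3, 0, 2/5],
b = (-32/15, -2/3, -64/105).
Solving gives a_0 = -44/35, a_1 = -1, a_2 = 4/7, so
  g(x) = 4*x^2/7 - x - 44/35.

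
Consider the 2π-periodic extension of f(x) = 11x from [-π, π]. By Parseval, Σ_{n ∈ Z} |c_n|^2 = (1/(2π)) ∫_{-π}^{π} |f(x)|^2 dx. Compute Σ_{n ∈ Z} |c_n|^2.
Σ |c_n|^2 = 121π^2/3

Expand and integrate term by term over [-π, π]:
  ∫ (11x)^2 dx = 121·(2π^3/3); ∫ 2·11·(0)·x dx = 0 (odd integrand); ∫ 0^2 dx = 0·2π.
So (1/(2π)) ∫_{-π}^{π} (11x)^2 dx = 121π^2/3 + 0 = 121π^2/3.
Parseval ⇒ Σ |c_n|^2 = 121π^2/3.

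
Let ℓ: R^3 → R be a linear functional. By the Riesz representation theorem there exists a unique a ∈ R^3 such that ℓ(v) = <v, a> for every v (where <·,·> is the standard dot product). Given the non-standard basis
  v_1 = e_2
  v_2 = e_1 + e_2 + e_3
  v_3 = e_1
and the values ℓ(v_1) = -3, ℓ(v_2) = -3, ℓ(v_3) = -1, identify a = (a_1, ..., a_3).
a = (-1, -3, 1)

Write a = (a_1, ..., a_3) in the standard basis. For each basis vector v_i, ℓ(v_i) = <v_i, a> is a linear equation in the a_j's. Collect the n equations into a matrix system V a = ℓ, where row i of V is v_i (expressed in the standard basis). Since V is invertible (lower-triangular with 1s on the diagonal, up to permutation), solve by back-substitution:
  V =
[[0, 1, 0],
 [1, 1, 1],
 [1, 0, 0]]
  V a = (-3, -3, -1)
Solving gives a = (-1, -3, 1).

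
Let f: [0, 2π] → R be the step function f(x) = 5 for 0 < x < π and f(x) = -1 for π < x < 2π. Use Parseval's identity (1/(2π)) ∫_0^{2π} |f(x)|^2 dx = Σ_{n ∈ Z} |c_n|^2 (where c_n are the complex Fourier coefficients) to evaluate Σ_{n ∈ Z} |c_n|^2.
Σ |c_n|^2 = 13

Parseval equates the L^2 energy of f (normalised by 1/(2π)) with the ℓ^2 sum of its Fourier coefficients: (1/(2π)) ∫_0^{2π} |f|^2 = Σ |c_n|^2.
Compute the left side: (1/(2π)) [∫_0^π 5^2 dx + ∫_π^{2π} (-1)^2 dx] = (1/(2π)) · (25π + 1π) = (25 + 1)/2 = 13.
So Σ_{n ∈ Z} |c_n|^2 = 13.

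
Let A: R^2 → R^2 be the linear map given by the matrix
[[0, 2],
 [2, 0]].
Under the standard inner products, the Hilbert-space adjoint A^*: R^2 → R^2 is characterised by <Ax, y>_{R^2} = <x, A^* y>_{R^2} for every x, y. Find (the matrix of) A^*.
A^* = A^T =
[[0, 2],
 [2, 0]]

For real matrices with standard dot products, the defining identity <Ax, y> = <x, A^* y> gives (Ax)^T y = x^T (A^*) y, i.e. x^T A^T y = x^T (A^*) y. Since this holds for all x, y, we must have A^* = A^T. Therefore
A^* =
[[0, 2],
 [2, 0]].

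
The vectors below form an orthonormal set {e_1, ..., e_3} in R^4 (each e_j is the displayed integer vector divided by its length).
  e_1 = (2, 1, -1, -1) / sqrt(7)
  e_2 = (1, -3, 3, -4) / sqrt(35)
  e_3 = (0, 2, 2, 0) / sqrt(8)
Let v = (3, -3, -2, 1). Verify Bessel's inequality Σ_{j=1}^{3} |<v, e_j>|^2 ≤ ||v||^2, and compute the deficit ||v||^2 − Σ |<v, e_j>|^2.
Σ |<v, e_j>|^2 = 149/10; ||v||^2 = 23; deficit = 81/10

Write each e_j = u_j / sqrt(<u_j, u_j>) where u_j is the displayed integer vector. Then <v, e_j> = <v, u_j> / sqrt(<u_j, u_j>), so |<v, e_j>|^2 = <v, u_j>^2 / <u_j, u_j>.
Coefficients: <v, e_1> = 4/sqrt(7), <v, e_2> = 2/sqrt(35), <v, e_3> = -10/sqrt(8).
Square and sum: Σ |<v, e_j>|^2 = 149/10.
Compute ||v||^2 = v·v = 23.
Deficit = 23 − 149/10 = 81/10 ≥ 0, confirming Bessel's inequality. (The deficit equals ||v − Σ <v,e_j> e_j||^2, the squared distance from v to span{e_j}.)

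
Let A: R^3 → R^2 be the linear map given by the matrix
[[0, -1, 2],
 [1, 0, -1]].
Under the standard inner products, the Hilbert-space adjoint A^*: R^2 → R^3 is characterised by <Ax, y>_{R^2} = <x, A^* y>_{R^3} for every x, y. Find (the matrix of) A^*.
A^* = A^T =
[[0, 1],
 [-1, 0],
 [2, -1]]

For real matrices with standard dot products, the defining identity <Ax, y> = <x, A^* y> gives (Ax)^T y = x^T (A^*) y, i.e. x^T A^T y = x^T (A^*) y. Since this holds for all x, y, we must have A^* = A^T. Therefore
A^* =
[[0, 1],
 [-1, 0],
 [2, -1]].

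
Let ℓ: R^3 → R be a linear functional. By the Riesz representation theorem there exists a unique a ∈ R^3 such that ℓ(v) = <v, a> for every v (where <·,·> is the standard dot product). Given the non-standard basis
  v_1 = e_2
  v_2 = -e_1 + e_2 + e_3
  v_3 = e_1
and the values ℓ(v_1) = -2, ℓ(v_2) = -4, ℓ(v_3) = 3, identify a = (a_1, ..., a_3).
a = (3, -2, 1)

Write a = (a_1, ..., a_3) in the standard basis. For each basis vector v_i, ℓ(v_i) = <v_i, a> is a linear equation in the a_j's. Collect the n equations into a matrix system V a = ℓ, where row i of V is v_i (expressed in the standard basis). Since V is invertible (lower-triangular with 1s on the diagonal, up to permutation), solve by back-substitution:
  V =
[[0, 1, 0],
 [-1, 1, 1],
 [1, 0, 0]]
  V a = (-2, -4, 3)
Solving gives a = (3, -2, 1).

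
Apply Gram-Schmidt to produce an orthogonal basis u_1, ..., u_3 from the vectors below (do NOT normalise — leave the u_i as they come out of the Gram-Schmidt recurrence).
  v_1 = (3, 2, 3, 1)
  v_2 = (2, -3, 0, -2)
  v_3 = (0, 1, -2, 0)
Orthogonal basis:
  u_1 = (3, 2, 3, 1)
  u_2 = (52/23, -65/23, 6/23, -44/23)
  u_3 = (376/387, 304/387, -184/129, -80/387)

Apply the Gram-Schmidt recurrence
  u_1 = v_1
  u_i = v_i − Σ_{j<i} ((v_i · u_j) / (u_j · u_j)) · u_j.

Step by step this gives:
  u_1 = (3, 2, 3, 1)
  u_2 = (52/23, -65/23, 6/23, -44/23)
  u_3 = (376/387, 304/387, -184/129, -80/387)

Orthogonality check:
  u_2 · u_1 = 0 (should be 0)
  u_3 · u_1 = 0 (should be 0)
  u_3 · u_2 = 0 (should be 0)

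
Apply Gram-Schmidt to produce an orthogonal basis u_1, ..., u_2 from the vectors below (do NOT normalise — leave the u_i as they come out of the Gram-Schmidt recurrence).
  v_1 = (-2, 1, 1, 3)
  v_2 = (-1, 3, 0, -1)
Orthogonal basis:
  u_1 = (-2, 1, 1, 3)
  u_2 = (-11/15, 43/15, -2/15, -7/5)

Apply the Gram-Schmidt recurrence
  u_1 = v_1
  u_i = v_i − Σ_{j<i} ((v_i · u_j) / (u_j · u_j)) · u_j.

Step by step this gives:
  u_1 = (-2, 1, 1, 3)
  u_2 = (-11/15, 43/15, -2/15, -7/5)

Orthogonality check:
  u_2 · u_1 = 0 (should be 0)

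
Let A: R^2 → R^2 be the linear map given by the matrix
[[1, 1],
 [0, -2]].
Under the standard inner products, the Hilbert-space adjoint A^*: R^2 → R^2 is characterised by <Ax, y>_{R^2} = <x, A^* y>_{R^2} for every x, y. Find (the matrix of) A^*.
A^* = A^T =
[[1, 0],
 [1, -2]]

For real matrices with standard dot products, the defining identity <Ax, y> = <x, A^* y> gives (Ax)^T y = x^T (A^*) y, i.e. x^T A^T y = x^T (A^*) y. Since this holds for all x, y, we must have A^* = A^T. Therefore
A^* =
[[1, 0],
 [1, -2]].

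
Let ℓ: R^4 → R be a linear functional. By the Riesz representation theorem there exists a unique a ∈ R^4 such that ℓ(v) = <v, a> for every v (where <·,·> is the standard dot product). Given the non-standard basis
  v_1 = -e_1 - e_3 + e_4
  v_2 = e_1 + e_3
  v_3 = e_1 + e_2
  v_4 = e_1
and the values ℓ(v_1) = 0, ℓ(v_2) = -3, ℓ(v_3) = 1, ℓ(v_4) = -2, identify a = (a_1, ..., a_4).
a = (-2, 3, -1, -3)

Write a = (a_1, ..., a_4) in the standard basis. For each basis vector v_i, ℓ(v_i) = <v_i, a> is a linear equation in the a_j's. Collect the n equations into a matrix system V a = ℓ, where row i of V is v_i (expressed in the standard basis). Since V is invertible (lower-triangular with 1s on the diagonal, up to permutation), solve by back-substitution:
  V =
[[-1, 0, -1, 1],
 [1, 0, 1, 0],
 [1, 1, 0, 0],
 [1, 0, 0, 0]]
  V a = (0, -3, 1, -2)
Solving gives a = (-2, 3, -1, -3).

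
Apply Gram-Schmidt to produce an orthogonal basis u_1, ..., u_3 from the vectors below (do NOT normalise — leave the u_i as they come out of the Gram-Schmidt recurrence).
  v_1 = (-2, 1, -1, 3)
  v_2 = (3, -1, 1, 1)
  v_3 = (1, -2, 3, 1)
Orthogonal basis:
  u_1 = (-2, 1, -1, 3)
  u_2 = (7/3, -2/3, 2/3, 2)
  u_3 = (-196/155, -192/155, 347/155, 49/155)

Apply the Gram-Schmidt recurrence
  u_1 = v_1
  u_i = v_i − Σ_{j<i} ((v_i · u_j) / (u_j · u_j)) · u_j.

Step by step this gives:
  u_1 = (-2, 1, -1, 3)
  u_2 = (7/3, -2/3, 2/3, 2)
  u_3 = (-196/155, -192/155, 347/155, 49/155)

Orthogonality check:
  u_2 · u_1 = 0 (should be 0)
  u_3 · u_1 = 0 (should be 0)
  u_3 · u_2 = 0 (should be 0)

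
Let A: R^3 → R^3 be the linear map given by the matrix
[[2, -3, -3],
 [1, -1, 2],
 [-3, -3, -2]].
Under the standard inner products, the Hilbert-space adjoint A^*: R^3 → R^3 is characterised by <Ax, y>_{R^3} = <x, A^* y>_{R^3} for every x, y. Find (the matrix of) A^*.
A^* = A^T =
[[2, 1, -3],
 [-3, -1, -3],
 [-3, 2, -2]]

For real matrices with standard dot products, the defining identity <Ax, y> = <x, A^* y> gives (Ax)^T y = x^T (A^*) y, i.e. x^T A^T y = x^T (A^*) y. Since this holds for all x, y, we must have A^* = A^T. Therefore
A^* =
[[2, 1, -3],
 [-3, -1, -3],
 [-3, 2, -2]].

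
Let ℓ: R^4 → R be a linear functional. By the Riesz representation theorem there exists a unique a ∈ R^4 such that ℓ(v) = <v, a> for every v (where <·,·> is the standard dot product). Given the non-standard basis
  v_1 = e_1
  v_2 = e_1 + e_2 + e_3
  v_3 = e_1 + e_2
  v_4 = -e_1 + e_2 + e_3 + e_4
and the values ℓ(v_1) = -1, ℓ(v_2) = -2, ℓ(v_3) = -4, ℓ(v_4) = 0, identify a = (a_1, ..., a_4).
a = (-1, -3, 2, 0)

Write a = (a_1, ..., a_4) in the standard basis. For each basis vector v_i, ℓ(v_i) = <v_i, a> is a linear equation in the a_j's. Collect the n equations into a matrix system V a = ℓ, where row i of V is v_i (expressed in the standard basis). Since V is invertible (lower-triangular with 1s on the diagonal, up to permutation), solve by back-substitution:
  V =
[[1, 0, 0, 0],
 [1, 1, 1, 0],
 [1, 1, 0, 0],
 [-1, 1, 1, 1]]
  V a = (-1, -2, -4, 0)
Solving gives a = (-1, -3, 2, 0).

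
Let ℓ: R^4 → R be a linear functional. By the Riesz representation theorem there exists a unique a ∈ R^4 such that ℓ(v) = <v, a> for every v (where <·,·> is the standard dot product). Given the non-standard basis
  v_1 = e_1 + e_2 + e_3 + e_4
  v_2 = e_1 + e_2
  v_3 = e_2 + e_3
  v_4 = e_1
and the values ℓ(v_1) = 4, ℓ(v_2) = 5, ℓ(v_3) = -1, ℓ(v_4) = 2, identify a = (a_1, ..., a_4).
a = (2, 3, -4, 3)

Write a = (a_1, ..., a_4) in the standard basis. For each basis vector v_i, ℓ(v_i) = <v_i, a> is a linear equation in the a_j's. Collect the n equations into a matrix system V a = ℓ, where row i of V is v_i (expressed in the standard basis). Since V is invertible (lower-triangular with 1s on the diagonal, up to permutation), solve by back-substitution:
  V =
[[1, 1, 1, 1],
 [1, 1, 0, 0],
 [0, 1, 1, 0],
 [1, 0, 0, 0]]
  V a = (4, 5, -1, 2)
Solving gives a = (2, 3, -4, 3).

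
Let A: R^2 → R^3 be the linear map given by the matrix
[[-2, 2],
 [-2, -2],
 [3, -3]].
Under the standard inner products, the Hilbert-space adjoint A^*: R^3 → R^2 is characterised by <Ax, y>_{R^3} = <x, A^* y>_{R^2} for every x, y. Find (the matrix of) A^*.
A^* = A^T =
[[-2, -2, 3],
 [2, -2, -3]]

For real matrices with standard dot products, the defining identity <Ax, y> = <x, A^* y> gives (Ax)^T y = x^T (A^*) y, i.e. x^T A^T y = x^T (A^*) y. Since this holds for all x, y, we must have A^* = A^T. Therefore
A^* =
[[-2, -2, 3],
 [2, -2, -3]].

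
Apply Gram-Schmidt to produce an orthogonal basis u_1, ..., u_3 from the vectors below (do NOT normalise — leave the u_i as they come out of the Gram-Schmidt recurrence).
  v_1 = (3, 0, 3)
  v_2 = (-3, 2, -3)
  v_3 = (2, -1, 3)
Orthogonal basis:
  u_1 = (3, 0, 3)
  u_2 = (0, 2, 0)
  u_3 = (-1/2, 0, 1/2)

Apply the Gram-Schmidt recurrence
  u_1 = v_1
  u_i = v_i − Σ_{j<i} ((v_i · u_j) / (u_j · u_j)) · u_j.

Step by step this gives:
  u_1 = (3, 0, 3)
  u_2 = (0, 2, 0)
  u_3 = (-1/2, 0, 1/2)

Orthogonality check:
  u_2 · u_1 = 0 (should be 0)
  u_3 · u_1 = 0 (should be 0)
  u_3 · u_2 = 0 (should be 0)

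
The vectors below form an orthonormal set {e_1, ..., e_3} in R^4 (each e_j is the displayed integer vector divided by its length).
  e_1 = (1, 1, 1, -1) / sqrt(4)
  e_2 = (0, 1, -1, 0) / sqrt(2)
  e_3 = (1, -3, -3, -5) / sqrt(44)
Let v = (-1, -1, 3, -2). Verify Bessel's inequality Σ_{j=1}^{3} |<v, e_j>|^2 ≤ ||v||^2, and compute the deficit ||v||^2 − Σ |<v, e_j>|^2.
Σ |<v, e_j>|^2 = 115/11; ||v||^2 = 15; deficit = 50/11

Write each e_j = u_j / sqrt(<u_j, u_j>) where u_j is the displayed integer vector. Then <v, e_j> = <v, u_j> / sqrt(<u_j, u_j>), so |<v, e_j>|^2 = <v, u_j>^2 / <u_j, u_j>.
Coefficients: <v, e_1> = 3/sqrt(4), <v, e_2> = -4/sqrt(2), <v, e_3> = 3/sqrt(44).
Square and sum: Σ |<v, e_j>|^2 = 115/11.
Compute ||v||^2 = v·v = 15.
Deficit = 15 − 115/11 = 50/11 ≥ 0, confirming Bessel's inequality. (The deficit equals ||v − Σ <v,e_j> e_j||^2, the squared distance from v to span{e_j}.)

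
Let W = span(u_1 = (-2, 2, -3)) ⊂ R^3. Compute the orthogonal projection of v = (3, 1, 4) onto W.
proj_W(v) = (32/17, -32/17, 48/17)

Set up U = [u_1 | ... | u_1] ∈ R^(3×1). The projector onto W = col(U) is P = U (U^T U)^(-1) U^T.
Compute U^T U =
  [17],
and U^T v = (-16).
Solve U^T U · c = U^T v for the coefficients: c = (-16/17). The projection is proj_W(v) = U c.
Check: (v - proj_W(v)) · u_1 = 0  (should be 0).
Result: proj_W(v) = (32/17, -32/17, 48/17).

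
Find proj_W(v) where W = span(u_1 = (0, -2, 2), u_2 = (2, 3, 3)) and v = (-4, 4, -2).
proj_W(v) = (-2/11, 30/11, -36/11)

Set up U = [u_1 | ... | u_2] ∈ R^(3×2). The projector onto W = col(U) is P = U (U^T U)^(-1) U^T.
Compute U^T U =
  [8, 0]
  [0, 22],
and U^T v = (-12, -2).
Solve U^T U · c = U^T v for the coefficients: c = (-3/2, -1/11). The projection is proj_W(v) = U c.
Check: (v - proj_W(v)) · u_1 = 0  (should be 0).
Check: (v - proj_W(v)) · u_2 = 0  (should be 0).
Result: proj_W(v) = (-2/11, 30/11, -36/11).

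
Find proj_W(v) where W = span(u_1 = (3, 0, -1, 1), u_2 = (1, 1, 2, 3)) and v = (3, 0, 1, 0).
proj_W(v) = (323/149, 23/149, -54/149, 169/149)

Set up U = [u_1 | ... | u_2] ∈ R^(4×2). The projector onto W = col(U) is P = U (U^T U)^(-1) U^T.
Compute U^T U =
  [11, 4]
  [4, 15],
and U^T v = (8, 5).
Solve U^T U · c = U^T v for the coefficients: c = (100/149, 23/149). The projection is proj_W(v) = U c.
Check: (v - proj_W(v)) · u_1 = 0  (should be 0).
Check: (v - proj_W(v)) · u_2 = 0  (should be 0).
Result: proj_W(v) = (323/149, 23/149, -54/149, 169/149).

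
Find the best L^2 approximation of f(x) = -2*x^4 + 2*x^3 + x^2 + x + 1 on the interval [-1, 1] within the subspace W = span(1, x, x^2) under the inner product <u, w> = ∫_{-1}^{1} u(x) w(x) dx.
g(x) = -5*x^2/7 + 11*x/5 + 41/35

The best approximation g ∈ W is the orthogonal projection of f onto W. Writing g = a_0 + a_1 x + a_2 x^2, the coefficients solve the normal equations G · a = b where
  G_{ij} = <φ_i, φ_j> and b_i = <f, φ_i>, with φ_0 = 1, φ_1 = x, φ_2 = x^2.
G =
  [2, 0, 2/3]
  [0, 2/3, 0]
  [2/3, 0, 2/5],
b = (28/15, 22/15, 52/105).
Solving gives a_0 = 41/35, a_1 = 11/5, a_2 = -5/7, so
  g(x) = -5*x^2/7 + 11*x/5 + 41/35.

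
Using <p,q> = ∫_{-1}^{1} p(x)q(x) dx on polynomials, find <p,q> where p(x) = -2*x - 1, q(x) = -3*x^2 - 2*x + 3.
<p,q> = -4/3

Expand the product: p(x)·q(x) = 6*x^3 + 7*x^2 - 4*x - 3.
∫_{-1}^{1} of each monomial x^k gives [2/(k+1) if k even, 0 if k odd]. Integrating term-by-term (or equivalently evaluating the antiderivative F(x) = 3*x^4/2 + 7*x^3/3 - 2*x^2 - 3*x at the endpoints):
  F(1) − F(−1) = -7/6 − (1/6) = -4/3.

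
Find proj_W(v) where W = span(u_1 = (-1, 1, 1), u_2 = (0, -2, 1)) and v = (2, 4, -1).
proj_W(v) = (2/7, 24/7, -15/7)

Set up U = [u_1 | ... | u_2] ∈ R^(3×2). The projector onto W = col(U) is P = U (U^T U)^(-1) U^T.
Compute U^T U =
  [3, -1]
  [-1, 5],
and U^T v = (1, -9).
Solve U^T U · c = U^T v for the coefficients: c = (-2/7, -13/7). The projection is proj_W(v) = U c.
Check: (v - proj_W(v)) · u_1 = 0  (should be 0).
Check: (v - proj_W(v)) · u_2 = 0  (should be 0).
Result: proj_W(v) = (2/7, 24/7, -15/7).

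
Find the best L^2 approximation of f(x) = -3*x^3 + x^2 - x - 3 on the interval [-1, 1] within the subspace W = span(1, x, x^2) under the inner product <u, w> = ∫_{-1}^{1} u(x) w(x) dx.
g(x) = x^2 - 14*x/5 - 3

The best approximation g ∈ W is the orthogonal projection of f onto W. Writing g = a_0 + a_1 x + a_2 x^2, the coefficients solve the normal equations G · a = b where
  G_{ij} = <φ_i, φ_j> and b_i = <f, φ_i>, with φ_0 = 1, φ_1 = x, φ_2 = x^2.
G =
  [2, 0, 2/3]
  [0, 2/3, 0]
  [2/3, 0, 2/5],
b = (-16/3, -28/15, -8/5).
Solving gives a_0 = -3, a_1 = -14/5, a_2 = 1, so
  g(x) = x^2 - 14*x/5 - 3.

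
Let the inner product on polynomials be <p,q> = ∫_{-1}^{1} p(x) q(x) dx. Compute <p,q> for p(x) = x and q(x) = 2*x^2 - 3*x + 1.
<p,q> = -2

Expand the product: p(x)·q(x) = 2*x^3 - 3*x^2 + x.
∫_{-1}^{1} of each monomial x^k gives [2/(k+1) if k even, 0 if k odd]. Integrating term-by-term (or equivalently evaluating the antiderivative F(x) = x^4/2 - x^3 + x^2/2 at the endpoints):
  F(1) − F(−1) = 0 − (2) = -2.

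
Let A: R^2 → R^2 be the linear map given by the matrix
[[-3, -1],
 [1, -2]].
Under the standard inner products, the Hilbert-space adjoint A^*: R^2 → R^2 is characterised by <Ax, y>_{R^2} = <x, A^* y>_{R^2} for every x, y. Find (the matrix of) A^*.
A^* = A^T =
[[-3, 1],
 [-1, -2]]

For real matrices with standard dot products, the defining identity <Ax, y> = <x, A^* y> gives (Ax)^T y = x^T (A^*) y, i.e. x^T A^T y = x^T (A^*) y. Since this holds for all x, y, we must have A^* = A^T. Therefore
A^* =
[[-3, 1],
 [-1, -2]].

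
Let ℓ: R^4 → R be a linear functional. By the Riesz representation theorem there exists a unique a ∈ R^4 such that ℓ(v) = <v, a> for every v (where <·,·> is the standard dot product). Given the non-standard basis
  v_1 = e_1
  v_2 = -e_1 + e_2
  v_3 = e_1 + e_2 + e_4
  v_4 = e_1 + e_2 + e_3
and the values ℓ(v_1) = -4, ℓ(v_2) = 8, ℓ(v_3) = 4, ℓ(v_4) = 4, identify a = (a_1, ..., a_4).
a = (-4, 4, 4, 4)

Write a = (a_1, ..., a_4) in the standard basis. For each basis vector v_i, ℓ(v_i) = <v_i, a> is a linear equation in the a_j's. Collect the n equations into a matrix system V a = ℓ, where row i of V is v_i (expressed in the standard basis). Since V is invertible (lower-triangular with 1s on the diagonal, up to permutation), solve by back-substitution:
  V =
[[1, 0, 0, 0],
 [-1, 1, 0, 0],
 [1, 1, 0, 1],
 [1, 1, 1, 0]]
  V a = (-4, 8, 4, 4)
Solving gives a = (-4, 4, 4, 4).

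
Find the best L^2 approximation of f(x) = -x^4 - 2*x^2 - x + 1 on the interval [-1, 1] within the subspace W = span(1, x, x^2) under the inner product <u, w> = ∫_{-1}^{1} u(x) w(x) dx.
g(x) = -20*x^2/7 - x + 38/35

The best approximation g ∈ W is the orthogonal projection of f onto W. Writing g = a_0 + a_1 x + a_2 x^2, the coefficients solve the normal equations G · a = b where
  G_{ij} = <φ_i, φ_j> and b_i = <f, φ_i>, with φ_0 = 1, φ_1 = x, φ_2 = x^2.
G =
  [2, 0, 2/3]
  [0, 2/3, 0]
  [2/3, 0, 2/5],
b = (4/15, -2/3, -44/105).
Solving gives a_0 = 38/35, a_1 = -1, a_2 = -20/7, so
  g(x) = -20*x^2/7 - x + 38/35.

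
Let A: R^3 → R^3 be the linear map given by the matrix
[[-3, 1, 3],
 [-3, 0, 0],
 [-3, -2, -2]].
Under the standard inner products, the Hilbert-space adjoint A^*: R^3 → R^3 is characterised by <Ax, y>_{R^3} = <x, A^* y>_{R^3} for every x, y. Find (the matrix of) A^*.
A^* = A^T =
[[-3, -3, -3],
 [1, 0, -2],
 [3, 0, -2]]

For real matrices with standard dot products, the defining identity <Ax, y> = <x, A^* y> gives (Ax)^T y = x^T (A^*) y, i.e. x^T A^T y = x^T (A^*) y. Since this holds for all x, y, we must have A^* = A^T. Therefore
A^* =
[[-3, -3, -3],
 [1, 0, -2],
 [3, 0, -2]].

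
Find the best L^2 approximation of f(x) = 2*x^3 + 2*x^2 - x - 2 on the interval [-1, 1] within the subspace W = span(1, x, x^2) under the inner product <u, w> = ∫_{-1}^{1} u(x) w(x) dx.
g(x) = 2*x^2 + x/5 - 2

The best approximation g ∈ W is the orthogonal projection of f onto W. Writing g = a_0 + a_1 x + a_2 x^2, the coefficients solve the normal equations G · a = b where
  G_{ij} = <φ_i, φ_j> and b_i = <f, φ_i>, with φ_0 = 1, φ_1 = x, φ_2 = x^2.
G =
  [2, 0, 2/3]
  [0, 2/3, 0]
  [2/3, 0, 2/5],
b = (-8/3, 2/15, -8/15).
Solving gives a_0 = -2, a_1 = 1/5, a_2 = 2, so
  g(x) = 2*x^2 + x/5 - 2.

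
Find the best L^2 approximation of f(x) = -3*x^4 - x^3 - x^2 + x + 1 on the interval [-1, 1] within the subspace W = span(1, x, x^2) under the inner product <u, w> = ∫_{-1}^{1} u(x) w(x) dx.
g(x) = -25*x^2/7 + 2*x/5 + 44/35

The best approximation g ∈ W is the orthogonal projection of f onto W. Writing g = a_0 + a_1 x + a_2 x^2, the coefficients solve the normal equations G · a = b where
  G_{ij} = <φ_i, φ_j> and b_i = <f, φ_i>, with φ_0 = 1, φ_1 = x, φ_2 = x^2.
G =
  [2, 0, 2/3]
  [0, 2/3, 0]
  [2/3, 0, 2/5],
b = (2/15, 4/15, -62/105).
Solving gives a_0 = 44/35, a_1 = 2/5, a_2 = -25/7, so
  g(x) = -25*x^2/7 + 2*x/5 + 44/35.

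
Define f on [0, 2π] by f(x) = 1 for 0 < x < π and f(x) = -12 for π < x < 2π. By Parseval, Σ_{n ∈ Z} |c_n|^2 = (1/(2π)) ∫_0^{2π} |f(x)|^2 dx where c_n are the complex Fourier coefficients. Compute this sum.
Σ |c_n|^2 = 145/2

Parseval equates the L^2 energy of f (normalised by 1/(2π)) with the ℓ^2 sum of its Fourier coefficients: (1/(2π)) ∫_0^{2π} |f|^2 = Σ |c_n|^2.
Compute the left side: (1/(2π)) [∫_0^π 1^2 dx + ∫_π^{2π} (-12)^2 dx] = (1/(2π)) · (1π + 144π) = (1 + 144)/2 = 145/2.
So Σ_{n ∈ Z} |c_n|^2 = 145/2.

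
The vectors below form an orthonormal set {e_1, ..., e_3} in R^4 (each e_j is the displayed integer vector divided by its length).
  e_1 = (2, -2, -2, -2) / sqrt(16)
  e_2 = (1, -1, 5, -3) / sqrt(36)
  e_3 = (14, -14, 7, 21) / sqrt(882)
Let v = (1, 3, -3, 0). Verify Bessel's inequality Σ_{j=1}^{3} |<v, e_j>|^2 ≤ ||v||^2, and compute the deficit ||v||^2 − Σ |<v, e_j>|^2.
Σ |<v, e_j>|^2 = 11; ||v||^2 = 19; deficit = 8

Write each e_j = u_j / sqrt(<u_j, u_j>) where u_j is the displayed integer vector. Then <v, e_j> = <v, u_j> / sqrt(<u_j, u_j>), so |<v, e_j>|^2 = <v, u_j>^2 / <u_j, u_j>.
Coefficients: <v, e_1> = 2/sqrt(16), <v, e_2> = -17/sqrt(36), <v, e_3> = -49/sqrt(882).
Square and sum: Σ |<v, e_j>|^2 = 11.
Compute ||v||^2 = v·v = 19.
Deficit = 19 − 11 = 8 ≥ 0, confirming Bessel's inequality. (The deficit equals ||v − Σ <v,e_j> e_j||^2, the squared distance from v to span{e_j}.)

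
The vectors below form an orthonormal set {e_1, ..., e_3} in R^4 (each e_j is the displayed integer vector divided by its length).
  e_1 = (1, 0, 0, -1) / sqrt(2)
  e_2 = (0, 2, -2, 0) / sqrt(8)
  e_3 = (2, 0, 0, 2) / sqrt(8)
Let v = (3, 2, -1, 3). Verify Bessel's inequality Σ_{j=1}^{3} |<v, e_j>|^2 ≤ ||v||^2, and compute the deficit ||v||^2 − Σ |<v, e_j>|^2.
Σ |<v, e_j>|^2 = 45/2; ||v||^2 = 23; deficit = 1/2

Write each e_j = u_j / sqrt(<u_j, u_j>) where u_j is the displayed integer vector. Then <v, e_j> = <v, u_j> / sqrt(<u_j, u_j>), so |<v, e_j>|^2 = <v, u_j>^2 / <u_j, u_j>.
Coefficients: <v, e_1> = 0/sqrt(2), <v, e_2> = 6/sqrt(8), <v, e_3> = 12/sqrt(8).
Square and sum: Σ |<v, e_j>|^2 = 45/2.
Compute ||v||^2 = v·v = 23.
Deficit = 23 − 45/2 = 1/2 ≥ 0, confirming Bessel's inequality. (The deficit equals ||v − Σ <v,e_j> e_j||^2, the squared distance from v to span{e_j}.)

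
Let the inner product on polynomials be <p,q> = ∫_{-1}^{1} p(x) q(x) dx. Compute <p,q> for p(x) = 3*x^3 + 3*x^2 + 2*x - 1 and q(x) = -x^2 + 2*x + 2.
<p,q> = 68/15

Expand the product: p(x)·q(x) = -3*x^5 + 3*x^4 + 10*x^3 + 11*x^2 + 2*x - 2.
∫_{-1}^{1} of each monomial x^k gives [2/(k+1) if k even, 0 if k odd]. Integrating term-by-term (or equivalently evaluating the antiderivative F(x) = -x^6/2 + 3*x^5/5 + 5*x^4/2 + 11*x^3/3 + x^2 - 2*x at the endpoints):
  F(1) − F(−1) = 79/15 − (11/15) = 68/15.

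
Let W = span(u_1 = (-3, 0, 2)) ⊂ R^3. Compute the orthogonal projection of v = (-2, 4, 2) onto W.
proj_W(v) = (-30/13, 0, 20/13)

Set up U = [u_1 | ... | u_1] ∈ R^(3×1). The projector onto W = col(U) is P = U (U^T U)^(-1) U^T.
Compute U^T U =
  [13],
and U^T v = (10).
Solve U^T U · c = U^T v for the coefficients: c = (10/13). The projection is proj_W(v) = U c.
Check: (v - proj_W(v)) · u_1 = 0  (should be 0).
Result: proj_W(v) = (-30/13, 0, 20/13).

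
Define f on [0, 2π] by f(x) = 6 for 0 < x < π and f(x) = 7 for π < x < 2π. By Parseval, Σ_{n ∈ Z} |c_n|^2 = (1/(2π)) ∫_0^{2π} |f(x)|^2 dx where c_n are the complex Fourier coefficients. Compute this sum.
Σ |c_n|^2 = 85/2

Parseval equates the L^2 energy of f (normalised by 1/(2π)) with the ℓ^2 sum of its Fourier coefficients: (1/(2π)) ∫_0^{2π} |f|^2 = Σ |c_n|^2.
Compute the left side: (1/(2π)) [∫_0^π 6^2 dx + ∫_π^{2π} 7^2 dx] = (1/(2π)) · (36π + 49π) = (36 + 49)/2 = 85/2.
So Σ_{n ∈ Z} |c_n|^2 = 85/2.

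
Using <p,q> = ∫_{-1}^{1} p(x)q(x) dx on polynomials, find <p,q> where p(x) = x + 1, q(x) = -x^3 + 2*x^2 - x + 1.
<p,q> = 34/15

Expand the product: p(x)·q(x) = -x^4 + x^3 + x^2 + 1.
∫_{-1}^{1} of each monomial x^k gives [2/(k+1) if k even, 0 if k odd]. Integrating term-by-term (or equivalently evaluating the antiderivative F(x) = -x^5/5 + x^4/4 + x^3/3 + x at the endpoints):
  F(1) − F(−1) = 83/60 − (-53/60) = 34/15.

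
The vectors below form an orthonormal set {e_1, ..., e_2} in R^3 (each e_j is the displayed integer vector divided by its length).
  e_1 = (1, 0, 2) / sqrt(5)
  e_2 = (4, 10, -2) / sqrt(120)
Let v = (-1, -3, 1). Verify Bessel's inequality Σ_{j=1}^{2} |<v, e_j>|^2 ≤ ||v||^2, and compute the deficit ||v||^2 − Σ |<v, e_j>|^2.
Σ |<v, e_j>|^2 = 11; ||v||^2 = 11; deficit = 0

Write each e_j = u_j / sqrt(<u_j, u_j>) where u_j is the displayed integer vector. Then <v, e_j> = <v, u_j> / sqrt(<u_j, u_j>), so |<v, e_j>|^2 = <v, u_j>^2 / <u_j, u_j>.
Coefficients: <v, e_1> = 1/sqrt(5), <v, e_2> = -36/sqrt(120).
Square and sum: Σ |<v, e_j>|^2 = 11.
Compute ||v||^2 = v·v = 11.
Deficit = 11 − 11 = 0 ≥ 0, confirming Bessel's inequality. (The deficit equals ||v − Σ <v,e_j> e_j||^2, the squared distance from v to span{e_j}.)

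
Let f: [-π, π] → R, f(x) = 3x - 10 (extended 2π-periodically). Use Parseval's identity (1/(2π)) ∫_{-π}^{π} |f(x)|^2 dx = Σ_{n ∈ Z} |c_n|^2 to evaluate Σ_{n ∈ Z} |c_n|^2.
Σ |c_n|^2 = 3π^2 + 100

Expand and integrate term by term over [-π, π]:
  ∫ (3x)^2 dx = 9·(2π^3/3); ∫ 2·3·(-10)·x dx = 0 (odd integrand); ∫ (-10)^2 dx = 100·2π.
So (1/(2π)) ∫_{-π}^{π} (3x - 10)^2 dx = 9π^2/3 + 100 = 3π^2 + 100.
Parseval ⇒ Σ |c_n|^2 = 3π^2 + 100.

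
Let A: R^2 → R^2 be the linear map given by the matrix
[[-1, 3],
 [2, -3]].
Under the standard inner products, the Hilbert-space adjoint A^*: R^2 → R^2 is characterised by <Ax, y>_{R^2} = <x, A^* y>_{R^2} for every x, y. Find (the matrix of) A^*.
A^* = A^T =
[[-1, 2],
 [3, -3]]

For real matrices with standard dot products, the defining identity <Ax, y> = <x, A^* y> gives (Ax)^T y = x^T (A^*) y, i.e. x^T A^T y = x^T (A^*) y. Since this holds for all x, y, we must have A^* = A^T. Therefore
A^* =
[[-1, 2],
 [3, -3]].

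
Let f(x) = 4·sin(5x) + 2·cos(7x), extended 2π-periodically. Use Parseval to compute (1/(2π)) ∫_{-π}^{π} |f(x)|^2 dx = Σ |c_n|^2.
Σ |c_n|^2 = 10

Expand |f|^2 and use orthogonality of {sin(nx), cos(mx)} on [-π, π]:
  ∫_{-π}^{π} sin(nx)^2 dx = π, ∫ cos(mx)^2 dx = π, and cross terms integrate to 0.
So ∫_{-π}^{π} f(x)^2 dx = 4^2 · π + 2^2 · π = (16 + 4)π.
Divide by 2π: (16 + 4)/2 = 10.
By Parseval, this equals Σ |c_n|^2.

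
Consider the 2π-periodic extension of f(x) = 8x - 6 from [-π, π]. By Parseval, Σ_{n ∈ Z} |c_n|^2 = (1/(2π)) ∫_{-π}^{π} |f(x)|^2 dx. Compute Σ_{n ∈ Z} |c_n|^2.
Σ |c_n|^2 = 64π^2/3 + 36

Expand and integrate term by term over [-π, π]:
  ∫ (8x)^2 dx = 64·(2π^3/3); ∫ 2·8·(-6)·x dx = 0 (odd integrand); ∫ (-6)^2 dx = 36·2π.
So (1/(2π)) ∫_{-π}^{π} (8x - 6)^2 dx = 64π^2/3 + 36 = 64π^2/3 + 36.
Parseval ⇒ Σ |c_n|^2 = 64π^2/3 + 36.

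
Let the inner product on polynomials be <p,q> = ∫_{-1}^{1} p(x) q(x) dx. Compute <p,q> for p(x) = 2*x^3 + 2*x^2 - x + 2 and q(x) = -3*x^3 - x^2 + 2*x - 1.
<p,q> = -54/7

Expand the product: p(x)·q(x) = -6*x^6 - 8*x^5 + 5*x^4 - 3*x^3 - 6*x^2 + 5*x - 2.
∫_{-1}^{1} of each monomial x^k gives [2/(k+1) if k even, 0 if k odd]. Integrating term-by-term (or equivalently evaluating the antiderivative F(x) = -6*x^7/7 - 4*x^6/3 + x^5 - 3*x^4/4 - 2*x^3 + 5*x^2/2 - 2*x at the endpoints):
  F(1) − F(−1) = -289/84 − (359/84) = -54/7.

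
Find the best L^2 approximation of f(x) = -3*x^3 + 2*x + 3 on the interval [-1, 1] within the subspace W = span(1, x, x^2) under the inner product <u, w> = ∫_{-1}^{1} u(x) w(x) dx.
g(x) = x/5 + 3

The best approximation g ∈ W is the orthogonal projection of f onto W. Writing g = a_0 + a_1 x + a_2 x^2, the coefficients solve the normal equations G · a = b where
  G_{ij} = <φ_i, φ_j> and b_i = <f, φ_i>, with φ_0 = 1, φ_1 = x, φ_2 = x^2.
G =
  [2, 0, 2/3]
  [0, 2/3, 0]
  [2/3, 0, 2/5],
b = (6, 2/15, 2).
Solving gives a_0 = 3, a_1 = 1/5, a_2 = 0, so
  g(x) = x/5 + 3.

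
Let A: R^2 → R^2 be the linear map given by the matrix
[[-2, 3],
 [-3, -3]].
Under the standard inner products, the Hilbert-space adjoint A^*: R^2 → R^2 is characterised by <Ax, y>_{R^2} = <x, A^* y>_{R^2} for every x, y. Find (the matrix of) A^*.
A^* = A^T =
[[-2, -3],
 [3, -3]]

For real matrices with standard dot products, the defining identity <Ax, y> = <x, A^* y> gives (Ax)^T y = x^T (A^*) y, i.e. x^T A^T y = x^T (A^*) y. Since this holds for all x, y, we must have A^* = A^T. Therefore
A^* =
[[-2, -3],
 [3, -3]].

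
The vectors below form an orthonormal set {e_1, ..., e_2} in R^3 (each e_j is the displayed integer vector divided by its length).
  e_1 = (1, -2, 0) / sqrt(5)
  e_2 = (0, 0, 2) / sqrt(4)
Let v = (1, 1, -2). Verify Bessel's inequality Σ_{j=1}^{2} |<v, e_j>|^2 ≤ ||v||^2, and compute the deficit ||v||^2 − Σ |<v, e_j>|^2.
Σ |<v, e_j>|^2 = 21/5; ||v||^2 = 6; deficit = 9/5

Write each e_j = u_j / sqrt(<u_j, u_j>) where u_j is the displayed integer vector. Then <v, e_j> = <v, u_j> / sqrt(<u_j, u_j>), so |<v, e_j>|^2 = <v, u_j>^2 / <u_j, u_j>.
Coefficients: <v, e_1> = -1/sqrt(5), <v, e_2> = -4/sqrt(4).
Square and sum: Σ |<v, e_j>|^2 = 21/5.
Compute ||v||^2 = v·v = 6.
Deficit = 6 − 21/5 = 9/5 ≥ 0, confirming Bessel's inequality. (The deficit equals ||v − Σ <v,e_j> e_j||^2, the squared distance from v to span{e_j}.)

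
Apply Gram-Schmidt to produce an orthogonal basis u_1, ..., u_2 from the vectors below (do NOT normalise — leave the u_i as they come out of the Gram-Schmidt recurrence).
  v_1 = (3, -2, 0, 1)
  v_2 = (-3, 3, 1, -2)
Orthogonal basis:
  u_1 = (3, -2, 0, 1)
  u_2 = (9/14, 4/7, 1, -11/14)

Apply the Gram-Schmidt recurrence
  u_1 = v_1
  u_i = v_i − Σ_{j<i} ((v_i · u_j) / (u_j · u_j)) · u_j.

Step by step this gives:
  u_1 = (3, -2, 0, 1)
  u_2 = (9/14, 4/7, 1, -11/14)

Orthogonality check:
  u_2 · u_1 = 0 (should be 0)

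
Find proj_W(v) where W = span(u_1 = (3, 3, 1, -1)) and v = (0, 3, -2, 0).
proj_W(v) = (21/20, 21/20, 7/20, -7/20)

Set up U = [u_1 | ... | u_1] ∈ R^(4×1). The projector onto W = col(U) is P = U (U^T U)^(-1) U^T.
Compute U^T U =
  [20],
and U^T v = (7).
Solve U^T U · c = U^T v for the coefficients: c = (7/20). The projection is proj_W(v) = U c.
Check: (v - proj_W(v)) · u_1 = 0  (should be 0).
Result: proj_W(v) = (21/20, 21/20, 7/20, -7/20).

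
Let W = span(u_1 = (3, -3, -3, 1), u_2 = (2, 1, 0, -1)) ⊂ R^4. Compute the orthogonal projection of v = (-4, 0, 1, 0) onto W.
proj_W(v) = (-305/82, 7/41, 111/82, 30/41)

Set up U = [u_1 | ... | u_2] ∈ R^(4×2). The projector onto W = col(U) is P = U (U^T U)^(-1) U^T.
Compute U^T U =
  [28, 2]
  [2, 6],
and U^T v = (-15, -8).
Solve U^T U · c = U^T v for the coefficients: c = (-37/82, -97/82). The projection is proj_W(v) = U c.
Check: (v - proj_W(v)) · u_1 = 0  (should be 0).
Check: (v - proj_W(v)) · u_2 = 0  (should be 0).
Result: proj_W(v) = (-305/82, 7/41, 111/82, 30/41).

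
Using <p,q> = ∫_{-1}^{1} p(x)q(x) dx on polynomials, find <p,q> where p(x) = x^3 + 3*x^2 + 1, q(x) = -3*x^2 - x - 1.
<p,q> = -10

Expand the product: p(x)·q(x) = -3*x^5 - 10*x^4 - 4*x^3 - 6*x^2 - x - 1.
∫_{-1}^{1} of each monomial x^k gives [2/(k+1) if k even, 0 if k odd]. Integrating term-by-term (or equivalently evaluating the antiderivative F(x) = -x^6/2 - 2*x^5 - x^4 - 2*x^3 - x^2/2 - x at the endpoints):
  F(1) − F(−1) = -7 − (3) = -10.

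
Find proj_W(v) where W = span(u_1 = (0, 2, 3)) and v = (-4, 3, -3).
proj_W(v) = (0, -6/13, -9/13)

Set up U = [u_1 | ... | u_1] ∈ R^(3×1). The projector onto W = col(U) is P = U (U^T U)^(-1) U^T.
Compute U^T U =
  [13],
and U^T v = (-3).
Solve U^T U · c = U^T v for the coefficients: c = (-3/13). The projection is proj_W(v) = U c.
Check: (v - proj_W(v)) · u_1 = 0  (should be 0).
Result: proj_W(v) = (0, -6/13, -9/13).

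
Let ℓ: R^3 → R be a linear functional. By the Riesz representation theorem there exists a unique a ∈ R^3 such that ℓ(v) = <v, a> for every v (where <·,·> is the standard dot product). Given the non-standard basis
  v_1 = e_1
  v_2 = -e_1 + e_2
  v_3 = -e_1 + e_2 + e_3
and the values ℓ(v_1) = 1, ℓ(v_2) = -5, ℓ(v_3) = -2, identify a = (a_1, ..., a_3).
a = (1, -4, 3)

Write a = (a_1, ..., a_3) in the standard basis. For each basis vector v_i, ℓ(v_i) = <v_i, a> is a linear equation in the a_j's. Collect the n equations into a matrix system V a = ℓ, where row i of V is v_i (expressed in the standard basis). Since V is invertible (lower-triangular with 1s on the diagonal, up to permutation), solve by back-substitution:
  V =
[[1, 0, 0],
 [-1, 1, 0],
 [-1, 1, 1]]
  V a = (1, -5, -2)
Solving gives a = (1, -4, 3).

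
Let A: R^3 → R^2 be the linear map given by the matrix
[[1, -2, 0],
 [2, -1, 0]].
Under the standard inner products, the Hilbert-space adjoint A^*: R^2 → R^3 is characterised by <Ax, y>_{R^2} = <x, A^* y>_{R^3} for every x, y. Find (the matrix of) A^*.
A^* = A^T =
[[1, 2],
 [-2, -1],
 [0, 0]]

For real matrices with standard dot products, the defining identity <Ax, y> = <x, A^* y> gives (Ax)^T y = x^T (A^*) y, i.e. x^T A^T y = x^T (A^*) y. Since this holds for all x, y, we must have A^* = A^T. Therefore
A^* =
[[1, 2],
 [-2, -1],
 [0, 0]].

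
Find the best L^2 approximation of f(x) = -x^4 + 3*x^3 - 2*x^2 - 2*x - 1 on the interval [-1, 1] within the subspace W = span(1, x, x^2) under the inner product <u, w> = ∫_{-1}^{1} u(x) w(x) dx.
g(x) = -20*x^2/7 - x/5 - 32/35

The best approximation g ∈ W is the orthogonal projection of f onto W. Writing g = a_0 + a_1 x + a_2 x^2, the coefficients solve the normal equations G · a = b where
  G_{ij} = <φ_i, φ_j> and b_i = <f, φ_i>, with φ_0 = 1, φ_1 = x, φ_2 = x^2.
G =
  [2, 0, 2/3]
  [0, 2/3, 0]
  [2/3, 0, 2/5],
b = (-56/15, -2/15, -184/105).
Solving gives a_0 = -32/35, a_1 = -1/5, a_2 = -20/7, so
  g(x) = -20*x^2/7 - x/5 - 32/35.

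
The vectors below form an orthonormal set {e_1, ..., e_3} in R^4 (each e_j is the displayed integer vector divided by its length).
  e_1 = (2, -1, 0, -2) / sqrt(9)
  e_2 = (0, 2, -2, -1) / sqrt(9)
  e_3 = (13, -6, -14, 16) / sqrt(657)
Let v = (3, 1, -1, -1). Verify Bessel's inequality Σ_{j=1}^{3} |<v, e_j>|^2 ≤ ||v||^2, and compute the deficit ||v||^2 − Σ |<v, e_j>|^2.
Σ |<v, e_j>|^2 = 707/73; ||v||^2 = 12; deficit = 169/73

Write each e_j = u_j / sqrt(<u_j, u_j>) where u_j is the displayed integer vector. Then <v, e_j> = <v, u_j> / sqrt(<u_j, u_j>), so |<v, e_j>|^2 = <v, u_j>^2 / <u_j, u_j>.
Coefficients: <v, e_1> = 7/sqrt(9), <v, e_2> = 5/sqrt(9), <v, e_3> = 31/sqrt(657).
Square and sum: Σ |<v, e_j>|^2 = 707/73.
Compute ||v||^2 = v·v = 12.
Deficit = 12 − 707/73 = 169/73 ≥ 0, confirming Bessel's inequality. (The deficit equals ||v − Σ <v,e_j> e_j||^2, the squared distance from v to span{e_j}.)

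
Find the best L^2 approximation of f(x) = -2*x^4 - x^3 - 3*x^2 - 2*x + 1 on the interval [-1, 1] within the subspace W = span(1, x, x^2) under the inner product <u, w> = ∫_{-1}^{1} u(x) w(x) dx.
g(x) = -33*x^2/7 - 13*x/5 + 41/35

The best approximation g ∈ W is the orthogonal projection of f onto W. Writing g = a_0 + a_1 x + a_2 x^2, the coefficients solve the normal equations G · a = b where
  G_{ij} = <φ_i, φ_j> and b_i = <f, φ_i>, with φ_0 = 1, φ_1 = x, φ_2 = x^2.
G =
  [2, 0, 2/3]
  [0, 2/3, 0]
  [2/3, 0, 2/5],
b = (-4/5, -26/15, -116/105).
Solving gives a_0 = 41/35, a_1 = -13/5, a_2 = -33/7, so
  g(x) = -33*x^2/7 - 13*x/5 + 41/35.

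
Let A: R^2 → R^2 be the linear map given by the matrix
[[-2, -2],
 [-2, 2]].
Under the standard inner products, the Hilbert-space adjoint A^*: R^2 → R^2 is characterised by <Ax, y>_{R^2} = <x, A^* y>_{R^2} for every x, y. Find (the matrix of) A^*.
A^* = A^T =
[[-2, -2],
 [-2, 2]]

For real matrices with standard dot products, the defining identity <Ax, y> = <x, A^* y> gives (Ax)^T y = x^T (A^*) y, i.e. x^T A^T y = x^T (A^*) y. Since this holds for all x, y, we must have A^* = A^T. Therefore
A^* =
[[-2, -2],
 [-2, 2]].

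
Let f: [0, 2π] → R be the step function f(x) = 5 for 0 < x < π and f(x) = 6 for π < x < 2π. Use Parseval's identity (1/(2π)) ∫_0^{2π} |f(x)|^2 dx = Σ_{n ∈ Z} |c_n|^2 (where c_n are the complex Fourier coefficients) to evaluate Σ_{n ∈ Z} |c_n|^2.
Σ |c_n|^2 = 61/2

Parseval equates the L^2 energy of f (normalised by 1/(2π)) with the ℓ^2 sum of its Fourier coefficients: (1/(2π)) ∫_0^{2π} |f|^2 = Σ |c_n|^2.
Compute the left side: (1/(2π)) [∫_0^π 5^2 dx + ∫_π^{2π} 6^2 dx] = (1/(2π)) · (25π + 36π) = (25 + 36)/2 = 61/2.
So Σ_{n ∈ Z} |c_n|^2 = 61/2.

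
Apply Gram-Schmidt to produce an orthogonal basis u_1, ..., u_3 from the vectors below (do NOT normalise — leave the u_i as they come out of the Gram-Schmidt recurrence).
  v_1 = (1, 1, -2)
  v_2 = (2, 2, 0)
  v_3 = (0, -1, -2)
Orthogonal basis:
  u_1 = (1, 1, -2)
  u_2 = (4/3, 4/3, 4/3)
  u_3 = (1/2, -1/2, 0)

Apply the Gram-Schmidt recurrence
  u_1 = v_1
  u_i = v_i − Σ_{j<i} ((v_i · u_j) / (u_j · u_j)) · u_j.

Step by step this gives:
  u_1 = (1, 1, -2)
  u_2 = (4/3, 4/3, 4/3)
  u_3 = (1/2, -1/2, 0)

Orthogonality check:
  u_2 · u_1 = 0 (should be 0)
  u_3 · u_1 = 0 (should be 0)
  u_3 · u_2 = 0 (should be 0)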